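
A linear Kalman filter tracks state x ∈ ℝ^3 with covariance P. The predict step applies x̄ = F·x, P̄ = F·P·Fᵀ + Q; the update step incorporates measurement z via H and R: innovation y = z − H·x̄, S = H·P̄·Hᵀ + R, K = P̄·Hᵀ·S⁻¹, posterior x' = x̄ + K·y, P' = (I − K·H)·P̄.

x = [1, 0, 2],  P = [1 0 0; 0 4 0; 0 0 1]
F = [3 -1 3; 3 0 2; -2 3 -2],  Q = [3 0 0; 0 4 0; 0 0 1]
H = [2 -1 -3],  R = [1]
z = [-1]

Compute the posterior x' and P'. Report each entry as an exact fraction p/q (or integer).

x' = [3009/691, 3547/691, 1044/691]
P' = [5826/691 5764/691 1927/691; 5764/691 9898/691 529/691; 1927/691 529/691 1166/691]

x̄ = F·x = [9, 7, -6]
P̄ = F·P·Fᵀ + Q = [25 15 -24; 15 17 -10; -24 -10 45]
y = z − H·x̄ = [-30]
S = H·P̄·Hᵀ + R = [691]
K = P̄·Hᵀ·S⁻¹ = [107/691; 43/691; -173/691]
x' = x̄ + K·y = [3009/691, 3547/691, 1044/691]
P' = (I − K·H)·P̄ = [5826/691 5764/691 1927/691; 5764/691 9898/691 529/691; 1927/691 529/691 1166/691]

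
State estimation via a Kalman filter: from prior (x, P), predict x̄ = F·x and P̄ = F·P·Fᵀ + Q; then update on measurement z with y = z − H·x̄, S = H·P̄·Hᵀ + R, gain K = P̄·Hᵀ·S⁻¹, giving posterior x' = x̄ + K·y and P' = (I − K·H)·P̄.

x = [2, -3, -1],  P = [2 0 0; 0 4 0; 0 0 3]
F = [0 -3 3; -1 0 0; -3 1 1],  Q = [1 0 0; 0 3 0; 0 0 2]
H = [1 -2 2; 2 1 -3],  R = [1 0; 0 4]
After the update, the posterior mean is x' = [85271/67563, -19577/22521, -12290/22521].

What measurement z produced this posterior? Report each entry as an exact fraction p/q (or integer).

z = [2, 3]

x̄ = F·x = [6, -2, -10]
P̄ = F·P·Fᵀ + Q = [64 0 -3; 0 5 6; -3 6 27]
S = H·P̄·Hᵀ + R = [133 1; 1 508]
K = P̄·Hᵀ·S⁻¹ = [29327/67563 18163/67563; 343/22521 -577/22521; 6631/22521 -3604/22521]
x' − x̄ = [-320107/67563, 25465/22521, 212920/22521] = K·y
y = (KᵀK)⁻¹·Kᵀ·(x' − x̄) = [12, -37]
z = y + H·x̄ = [12, -37] + [-10, 40] = [2, 3]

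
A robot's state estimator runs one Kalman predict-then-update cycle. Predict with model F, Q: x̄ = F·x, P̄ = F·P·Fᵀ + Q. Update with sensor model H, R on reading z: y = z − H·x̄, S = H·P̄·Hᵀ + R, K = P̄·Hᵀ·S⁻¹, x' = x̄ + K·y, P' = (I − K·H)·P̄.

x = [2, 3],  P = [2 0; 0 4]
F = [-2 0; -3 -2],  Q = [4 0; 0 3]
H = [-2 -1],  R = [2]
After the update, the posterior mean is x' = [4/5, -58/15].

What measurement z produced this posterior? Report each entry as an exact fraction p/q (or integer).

z = [2]

x̄ = F·x = [-4, -12]
P̄ = F·P·Fᵀ + Q = [12 12; 12 37]
S = H·P̄·Hᵀ + R = [135]
K = P̄·Hᵀ·S⁻¹ = [-4/15; -61/135]
x' − x̄ = [24/5, 122/15] = K·y
y = (KᵀK)⁻¹·Kᵀ·(x' − x̄) = [-18]
z = y + H·x̄ = [-18] + [20] = [2]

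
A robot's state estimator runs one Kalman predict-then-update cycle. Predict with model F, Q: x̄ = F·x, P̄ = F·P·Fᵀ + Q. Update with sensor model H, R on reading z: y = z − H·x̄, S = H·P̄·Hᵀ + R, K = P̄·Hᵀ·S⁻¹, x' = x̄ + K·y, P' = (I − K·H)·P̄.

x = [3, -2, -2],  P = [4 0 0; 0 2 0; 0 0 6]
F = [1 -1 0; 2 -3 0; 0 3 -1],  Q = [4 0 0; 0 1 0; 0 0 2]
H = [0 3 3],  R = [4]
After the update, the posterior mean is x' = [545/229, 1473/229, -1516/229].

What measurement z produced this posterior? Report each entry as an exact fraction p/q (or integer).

x̄ = F·x = [5, 12, -4]
P̄ = F·P·Fᵀ + Q = [10 14 -6; 14 35 -18; -6 -18 26]
S = H·P̄·Hᵀ + R = [229]
K = P̄·Hᵀ·S⁻¹ = [24/229; 51/229; 24/229]
x' − x̄ = [-600/229, -1275/229, -600/229] = K·y
y = (KᵀK)⁻¹·Kᵀ·(x' − x̄) = [-25]
z = y + H·x̄ = [-25] + [24] = [-1]

z = [-1]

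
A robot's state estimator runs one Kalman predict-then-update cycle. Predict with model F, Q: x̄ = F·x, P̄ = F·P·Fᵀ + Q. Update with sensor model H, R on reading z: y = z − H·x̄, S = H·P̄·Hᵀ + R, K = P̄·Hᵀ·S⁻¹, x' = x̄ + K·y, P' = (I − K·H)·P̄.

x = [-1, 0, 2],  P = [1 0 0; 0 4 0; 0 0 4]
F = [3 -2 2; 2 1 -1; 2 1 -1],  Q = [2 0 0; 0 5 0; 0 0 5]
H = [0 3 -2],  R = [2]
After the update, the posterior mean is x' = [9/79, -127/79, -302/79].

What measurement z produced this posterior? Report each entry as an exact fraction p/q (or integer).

x̄ = F·x = [1, -4, -4]
P̄ = F·P·Fᵀ + Q = [43 -10 -10; -10 17 12; -10 12 17]
S = H·P̄·Hᵀ + R = [79]
K = P̄·Hᵀ·S⁻¹ = [-10/79; 27/79; 2/79]
x' − x̄ = [-70/79, 189/79, 14/79] = K·y
y = (KᵀK)⁻¹·Kᵀ·(x' − x̄) = [7]
z = y + H·x̄ = [7] + [-4] = [3]

z = [3]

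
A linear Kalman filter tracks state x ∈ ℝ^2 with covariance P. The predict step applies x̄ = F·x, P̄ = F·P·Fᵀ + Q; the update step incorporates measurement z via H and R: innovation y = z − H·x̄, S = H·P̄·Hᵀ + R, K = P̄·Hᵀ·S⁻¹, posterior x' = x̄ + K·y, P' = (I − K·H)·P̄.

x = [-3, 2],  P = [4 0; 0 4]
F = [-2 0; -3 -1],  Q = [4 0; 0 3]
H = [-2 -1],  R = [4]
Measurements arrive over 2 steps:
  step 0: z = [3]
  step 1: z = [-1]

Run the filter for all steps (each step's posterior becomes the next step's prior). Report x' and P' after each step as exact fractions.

step 0: x̄ = F·x = [6, 7]
step 0: P̄ = F·P·Fᵀ + Q = [20 24; 24 43]
step 0: y = z − H·x̄ = [22]
step 0: S = H·P̄·Hᵀ + R = [223]
step 0: K = P̄·Hᵀ·S⁻¹ = [-64/223; -91/223]
step 0: x' = x̄ + K·y = [-70/223, -441/223]
step 0: P' = (I − K·H)·P̄ = [364/223 -472/223; -472/223 1308/223]
step 1: x̄ = F·x = [140/223, 651/223]
step 1: P̄ = F·P·Fᵀ + Q = [2348/223 1240/223; 1240/223 2421/223]
step 1: y = z − H·x̄ = [708/223]
step 1: S = H·P̄·Hᵀ + R = [17665/223]
step 1: K = P̄·Hᵀ·S⁻¹ = [-5936/17665; -4901/17665]
step 1: x' = x̄ + K·y = [-7756/17665, 36009/17665]
step 1: P' = (I − K·H)·P̄ = [27988/17665 -32232/17665; -32232/17665 84068/17665]

step 0: x' = [-70/223, -441/223], P' = [364/223 -472/223; -472/223 1308/223]
step 1: x' = [-7756/17665, 36009/17665], P' = [27988/17665 -32232/17665; -32232/17665 84068/17665]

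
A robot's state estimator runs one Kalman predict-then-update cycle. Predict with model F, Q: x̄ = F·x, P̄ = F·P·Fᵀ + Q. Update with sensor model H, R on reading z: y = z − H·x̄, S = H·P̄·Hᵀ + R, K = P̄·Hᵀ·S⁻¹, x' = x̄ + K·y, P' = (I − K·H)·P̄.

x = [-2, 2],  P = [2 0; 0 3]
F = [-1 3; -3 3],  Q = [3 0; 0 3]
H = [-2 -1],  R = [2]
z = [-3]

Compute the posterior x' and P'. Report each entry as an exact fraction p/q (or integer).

x̄ = F·x = [8, 12]
P̄ = F·P·Fᵀ + Q = [32 33; 33 48]
y = z − H·x̄ = [25]
S = H·P̄·Hᵀ + R = [310]
K = P̄·Hᵀ·S⁻¹ = [-97/310; -57/155]
x' = x̄ + K·y = [11/62, 87/31]
P' = (I − K·H)·P̄ = [511/310 -414/155; -414/155 942/155]

x' = [11/62, 87/31]
P' = [511/310 -414/155; -414/155 942/155]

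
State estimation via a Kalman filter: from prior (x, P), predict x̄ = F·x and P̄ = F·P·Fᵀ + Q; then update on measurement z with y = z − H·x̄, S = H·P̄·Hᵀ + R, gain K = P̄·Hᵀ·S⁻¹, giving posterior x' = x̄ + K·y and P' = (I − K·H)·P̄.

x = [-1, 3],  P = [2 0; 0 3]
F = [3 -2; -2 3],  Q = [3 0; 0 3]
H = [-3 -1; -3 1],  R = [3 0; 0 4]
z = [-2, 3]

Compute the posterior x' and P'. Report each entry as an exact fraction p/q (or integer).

x̄ = F·x = [-9, 11]
P̄ = F·P·Fᵀ + Q = [33 -30; -30 38]
y = z − H·x̄ = [-18, -35]
S = H·P̄·Hᵀ + R = [158 259; 259 519]
K = P̄·Hᵀ·S⁻¹ = [-2400/14921 -2511/14921; -6164/14921 6756/14921]
x' = x̄ + K·y = [-3204/14921, 38623/14921]
P' = (I − K·H)·P̄ = [2874/14921 -1422/14921; -1422/14921 22758/14921]

x' = [-3204/14921, 38623/14921]
P' = [2874/14921 -1422/14921; -1422/14921 22758/14921]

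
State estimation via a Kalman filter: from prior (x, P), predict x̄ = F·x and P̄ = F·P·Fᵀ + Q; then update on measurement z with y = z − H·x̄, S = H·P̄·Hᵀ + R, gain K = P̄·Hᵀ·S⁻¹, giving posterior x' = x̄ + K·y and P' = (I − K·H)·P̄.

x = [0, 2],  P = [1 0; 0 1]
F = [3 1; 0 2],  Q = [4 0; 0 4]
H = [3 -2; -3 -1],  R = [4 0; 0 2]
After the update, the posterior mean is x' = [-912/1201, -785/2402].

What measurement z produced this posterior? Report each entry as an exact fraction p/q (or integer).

z = [-1, 3]

x̄ = F·x = [2, 4]
P̄ = F·P·Fᵀ + Q = [14 2; 2 8]
S = H·P̄·Hᵀ + R = [138 -104; -104 148]
K = P̄·Hᵀ·S⁻¹ = [131/1201 -265/1201; -367/1201 -743/2402]
x' − x̄ = [-3314/1201, -10393/2402] = K·y
y = (KᵀK)⁻¹·Kᵀ·(x' − x̄) = [1, 13]
z = y + H·x̄ = [1, 13] + [-2, -10] = [-1, 3]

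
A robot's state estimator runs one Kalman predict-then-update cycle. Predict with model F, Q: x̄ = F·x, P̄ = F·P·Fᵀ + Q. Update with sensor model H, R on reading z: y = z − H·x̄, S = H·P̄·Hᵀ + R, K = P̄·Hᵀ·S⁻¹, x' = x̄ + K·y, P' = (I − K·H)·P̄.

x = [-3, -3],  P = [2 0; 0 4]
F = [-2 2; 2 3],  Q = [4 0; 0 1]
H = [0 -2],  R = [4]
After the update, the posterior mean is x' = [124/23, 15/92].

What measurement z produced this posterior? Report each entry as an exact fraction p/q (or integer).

z = [-1]

x̄ = F·x = [0, -15]
P̄ = F·P·Fᵀ + Q = [28 16; 16 45]
S = H·P̄·Hᵀ + R = [184]
K = P̄·Hᵀ·S⁻¹ = [-4/23; -45/92]
x' − x̄ = [124/23, 1395/92] = K·y
y = (KᵀK)⁻¹·Kᵀ·(x' − x̄) = [-31]
z = y + H·x̄ = [-31] + [30] = [-1]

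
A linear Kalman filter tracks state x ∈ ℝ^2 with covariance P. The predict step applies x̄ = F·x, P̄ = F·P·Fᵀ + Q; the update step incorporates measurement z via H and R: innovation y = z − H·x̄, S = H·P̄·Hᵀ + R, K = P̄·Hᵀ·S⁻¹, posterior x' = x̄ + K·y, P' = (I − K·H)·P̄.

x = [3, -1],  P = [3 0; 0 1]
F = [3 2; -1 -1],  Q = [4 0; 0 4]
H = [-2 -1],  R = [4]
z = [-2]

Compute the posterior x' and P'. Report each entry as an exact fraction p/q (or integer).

x̄ = F·x = [7, -2]
P̄ = F·P·Fᵀ + Q = [35 -11; -11 8]
y = z − H·x̄ = [10]
S = H·P̄·Hᵀ + R = [108]
K = P̄·Hᵀ·S⁻¹ = [-59/108; 7/54]
x' = x̄ + K·y = [83/54, -19/27]
P' = (I − K·H)·P̄ = [299/108 -181/54; -181/54 167/27]

x' = [83/54, -19/27]
P' = [299/108 -181/54; -181/54 167/27]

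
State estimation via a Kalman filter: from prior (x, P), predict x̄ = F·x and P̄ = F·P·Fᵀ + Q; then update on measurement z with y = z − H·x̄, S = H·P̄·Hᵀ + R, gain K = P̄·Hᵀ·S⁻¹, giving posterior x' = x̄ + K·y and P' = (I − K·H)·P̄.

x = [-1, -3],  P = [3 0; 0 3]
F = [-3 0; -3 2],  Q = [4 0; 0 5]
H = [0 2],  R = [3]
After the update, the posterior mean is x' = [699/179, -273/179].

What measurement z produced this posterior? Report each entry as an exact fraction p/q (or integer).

x̄ = F·x = [3, -3]
P̄ = F·P·Fᵀ + Q = [31 27; 27 44]
S = H·P̄·Hᵀ + R = [179]
K = P̄·Hᵀ·S⁻¹ = [54/179; 88/179]
x' − x̄ = [162/179, 264/179] = K·y
y = (KᵀK)⁻¹·Kᵀ·(x' − x̄) = [3]
z = y + H·x̄ = [3] + [-6] = [-3]

z = [-3]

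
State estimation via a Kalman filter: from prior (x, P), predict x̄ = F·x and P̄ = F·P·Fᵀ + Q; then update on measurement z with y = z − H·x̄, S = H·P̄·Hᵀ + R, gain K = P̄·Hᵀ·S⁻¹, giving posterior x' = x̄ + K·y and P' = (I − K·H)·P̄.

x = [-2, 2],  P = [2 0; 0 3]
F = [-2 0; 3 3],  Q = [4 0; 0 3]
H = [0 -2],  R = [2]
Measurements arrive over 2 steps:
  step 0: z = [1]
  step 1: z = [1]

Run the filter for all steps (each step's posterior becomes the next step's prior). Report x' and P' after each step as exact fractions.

step 0: x' = [400/97, -48/97], P' = [876/97 -12/97; -12/97 48/97]
step 1: x' = [-21152/16879, -7335/16879], P' = [123148/16879 -5184/16879; -5184/16879 8391/16879]

step 0: x̄ = F·x = [4, 0]
step 0: P̄ = F·P·Fᵀ + Q = [12 -12; -12 48]
step 0: y = z − H·x̄ = [1]
step 0: S = H·P̄·Hᵀ + R = [194]
step 0: K = P̄·Hᵀ·S⁻¹ = [12/97; -48/97]
step 0: x' = x̄ + K·y = [400/97, -48/97]
step 0: P' = (I − K·H)·P̄ = [876/97 -12/97; -12/97 48/97]
step 1: x̄ = F·x = [-800/97, 1056/97]
step 1: P̄ = F·P·Fᵀ + Q = [3892/97 -5184/97; -5184/97 8391/97]
step 1: y = z − H·x̄ = [2209/97]
step 1: S = H·P̄·Hᵀ + R = [33758/97]
step 1: K = P̄·Hᵀ·S⁻¹ = [5184/16879; -8391/16879]
step 1: x' = x̄ + K·y = [-21152/16879, -7335/16879]
step 1: P' = (I − K·H)·P̄ = [123148/16879 -5184/16879; -5184/16879 8391/16879]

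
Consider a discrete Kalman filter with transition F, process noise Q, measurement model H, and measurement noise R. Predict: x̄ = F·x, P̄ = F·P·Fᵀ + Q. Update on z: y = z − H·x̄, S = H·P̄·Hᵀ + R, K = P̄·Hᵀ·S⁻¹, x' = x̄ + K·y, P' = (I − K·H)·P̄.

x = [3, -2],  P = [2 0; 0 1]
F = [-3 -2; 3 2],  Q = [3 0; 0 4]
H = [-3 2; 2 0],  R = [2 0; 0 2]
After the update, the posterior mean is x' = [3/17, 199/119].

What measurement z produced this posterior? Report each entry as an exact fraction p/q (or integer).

x̄ = F·x = [-5, 5]
P̄ = F·P·Fᵀ + Q = [25 -22; -22 26]
S = H·P̄·Hᵀ + R = [595 -238; -238 102]
K = P̄·Hᵀ·S⁻¹ = [-1/17 6/17; 46/119 8/17]
x' − x̄ = [88/17, -396/119] = K·y
y = (KᵀK)⁻¹·Kᵀ·(x' − x̄) = [-22, 11]
z = y + H·x̄ = [-22, 11] + [25, -10] = [3, 1]

z = [3, 1]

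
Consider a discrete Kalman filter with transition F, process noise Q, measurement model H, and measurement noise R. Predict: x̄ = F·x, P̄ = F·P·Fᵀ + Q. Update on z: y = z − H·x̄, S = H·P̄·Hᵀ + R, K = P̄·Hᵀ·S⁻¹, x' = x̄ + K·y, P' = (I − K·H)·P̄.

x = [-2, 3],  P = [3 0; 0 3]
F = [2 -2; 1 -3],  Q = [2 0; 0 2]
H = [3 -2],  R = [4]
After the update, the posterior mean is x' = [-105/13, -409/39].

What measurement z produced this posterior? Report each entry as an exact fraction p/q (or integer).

x̄ = F·x = [-10, -11]
P̄ = F·P·Fᵀ + Q = [26 24; 24 32]
S = H·P̄·Hᵀ + R = [78]
K = P̄·Hᵀ·S⁻¹ = [5/13; 4/39]
x' − x̄ = [25/13, 20/39] = K·y
y = (KᵀK)⁻¹·Kᵀ·(x' − x̄) = [5]
z = y + H·x̄ = [5] + [-8] = [-3]

z = [-3]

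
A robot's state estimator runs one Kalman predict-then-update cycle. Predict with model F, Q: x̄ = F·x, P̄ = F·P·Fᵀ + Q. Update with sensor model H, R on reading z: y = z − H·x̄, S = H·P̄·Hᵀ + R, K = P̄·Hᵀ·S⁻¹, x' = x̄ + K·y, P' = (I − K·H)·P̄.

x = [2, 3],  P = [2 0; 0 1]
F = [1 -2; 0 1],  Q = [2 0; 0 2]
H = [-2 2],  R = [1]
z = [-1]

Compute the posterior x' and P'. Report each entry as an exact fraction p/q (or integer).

x̄ = F·x = [-4, 3]
P̄ = F·P·Fᵀ + Q = [8 -2; -2 3]
y = z − H·x̄ = [-15]
S = H·P̄·Hᵀ + R = [61]
K = P̄·Hᵀ·S⁻¹ = [-20/61; 10/61]
x' = x̄ + K·y = [56/61, 33/61]
P' = (I − K·H)·P̄ = [88/61 78/61; 78/61 83/61]

x' = [56/61, 33/61]
P' = [88/61 78/61; 78/61 83/61]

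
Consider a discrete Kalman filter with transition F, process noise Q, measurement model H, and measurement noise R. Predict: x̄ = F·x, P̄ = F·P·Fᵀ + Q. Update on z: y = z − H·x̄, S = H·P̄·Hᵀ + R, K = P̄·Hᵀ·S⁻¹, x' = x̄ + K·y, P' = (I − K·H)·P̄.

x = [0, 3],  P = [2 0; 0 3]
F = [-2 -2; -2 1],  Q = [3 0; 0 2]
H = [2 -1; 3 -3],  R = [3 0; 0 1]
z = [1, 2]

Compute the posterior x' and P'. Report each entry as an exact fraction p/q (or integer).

x' = [1286/3619, -144/517]
P' = [8329/3619 1223/517; 1223/517 1312/517]

x̄ = F·x = [-6, 3]
P̄ = F·P·Fᵀ + Q = [23 2; 2 13]
y = z − H·x̄ = [16, 29]
S = H·P̄·Hᵀ + R = [100 159; 159 289]
K = P̄·Hᵀ·S⁻¹ = [2699/3619 -696/3619; 378/517 -267/517]
x' = x̄ + K·y = [1286/3619, -144/517]
P' = (I − K·H)·P̄ = [8329/3619 1223/517; 1223/517 1312/517]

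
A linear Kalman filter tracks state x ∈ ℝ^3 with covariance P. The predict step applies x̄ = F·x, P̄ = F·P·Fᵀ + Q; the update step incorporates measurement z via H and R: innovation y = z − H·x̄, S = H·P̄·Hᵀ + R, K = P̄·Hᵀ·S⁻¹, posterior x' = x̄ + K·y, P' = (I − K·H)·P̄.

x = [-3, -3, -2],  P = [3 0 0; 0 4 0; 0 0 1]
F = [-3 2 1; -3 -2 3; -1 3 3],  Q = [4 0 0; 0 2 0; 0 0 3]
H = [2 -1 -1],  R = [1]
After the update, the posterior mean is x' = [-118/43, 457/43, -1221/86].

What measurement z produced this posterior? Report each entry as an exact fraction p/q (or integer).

x̄ = F·x = [1, 9, -12]
P̄ = F·P·Fᵀ + Q = [48 14 36; 14 54 -6; 36 -6 51]
S = H·P̄·Hᵀ + R = [86]
K = P̄·Hᵀ·S⁻¹ = [23/43; -10/43; 27/86]
x' − x̄ = [-161/43, 70/43, -189/86] = K·y
y = (KᵀK)⁻¹·Kᵀ·(x' − x̄) = [-7]
z = y + H·x̄ = [-7] + [5] = [-2]

z = [-2]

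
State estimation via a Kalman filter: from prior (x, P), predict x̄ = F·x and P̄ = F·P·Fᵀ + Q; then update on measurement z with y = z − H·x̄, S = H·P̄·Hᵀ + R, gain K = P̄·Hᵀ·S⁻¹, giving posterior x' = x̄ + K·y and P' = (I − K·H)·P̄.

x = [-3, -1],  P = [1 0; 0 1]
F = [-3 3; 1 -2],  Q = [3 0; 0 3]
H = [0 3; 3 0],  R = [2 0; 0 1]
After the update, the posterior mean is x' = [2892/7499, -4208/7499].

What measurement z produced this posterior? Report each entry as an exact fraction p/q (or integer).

x̄ = F·x = [6, -1]
P̄ = F·P·Fᵀ + Q = [21 -9; -9 8]
S = H·P̄·Hᵀ + R = [74 -81; -81 190]
K = P̄·Hᵀ·S⁻¹ = [-27/7499 2475/7499; 2373/7499 -54/7499]
x' − x̄ = [-42102/7499, 3291/7499] = K·y
y = (KᵀK)⁻¹·Kᵀ·(x' − x̄) = [1, -17]
z = y + H·x̄ = [1, -17] + [-3, 18] = [-2, 1]

z = [-2, 1]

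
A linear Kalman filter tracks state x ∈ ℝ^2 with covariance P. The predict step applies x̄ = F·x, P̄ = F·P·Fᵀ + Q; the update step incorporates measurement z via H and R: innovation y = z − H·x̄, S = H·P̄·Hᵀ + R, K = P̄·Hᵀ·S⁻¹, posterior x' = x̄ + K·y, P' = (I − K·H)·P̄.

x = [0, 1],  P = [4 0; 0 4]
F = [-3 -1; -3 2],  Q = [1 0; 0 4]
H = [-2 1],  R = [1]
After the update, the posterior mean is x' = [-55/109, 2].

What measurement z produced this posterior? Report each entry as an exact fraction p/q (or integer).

z = [3]

x̄ = F·x = [-1, 2]
P̄ = F·P·Fᵀ + Q = [41 28; 28 56]
S = H·P̄·Hᵀ + R = [109]
K = P̄·Hᵀ·S⁻¹ = [-54/109; 0]
x' − x̄ = [54/109, 0] = K·y
y = (KᵀK)⁻¹·Kᵀ·(x' − x̄) = [-1]
z = y + H·x̄ = [-1] + [4] = [3]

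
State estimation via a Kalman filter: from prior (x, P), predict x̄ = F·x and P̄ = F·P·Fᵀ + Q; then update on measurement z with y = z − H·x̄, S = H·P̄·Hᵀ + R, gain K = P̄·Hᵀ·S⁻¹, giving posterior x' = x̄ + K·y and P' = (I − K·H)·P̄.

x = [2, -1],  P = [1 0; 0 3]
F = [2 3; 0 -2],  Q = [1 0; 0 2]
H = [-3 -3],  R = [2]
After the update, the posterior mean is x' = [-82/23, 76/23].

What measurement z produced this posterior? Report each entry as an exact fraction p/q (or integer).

z = [1]

x̄ = F·x = [1, 2]
P̄ = F·P·Fᵀ + Q = [32 -18; -18 14]
S = H·P̄·Hᵀ + R = [92]
K = P̄·Hᵀ·S⁻¹ = [-21/46; 3/23]
x' − x̄ = [-105/23, 30/23] = K·y
y = (KᵀK)⁻¹·Kᵀ·(x' − x̄) = [10]
z = y + H·x̄ = [10] + [-9] = [1]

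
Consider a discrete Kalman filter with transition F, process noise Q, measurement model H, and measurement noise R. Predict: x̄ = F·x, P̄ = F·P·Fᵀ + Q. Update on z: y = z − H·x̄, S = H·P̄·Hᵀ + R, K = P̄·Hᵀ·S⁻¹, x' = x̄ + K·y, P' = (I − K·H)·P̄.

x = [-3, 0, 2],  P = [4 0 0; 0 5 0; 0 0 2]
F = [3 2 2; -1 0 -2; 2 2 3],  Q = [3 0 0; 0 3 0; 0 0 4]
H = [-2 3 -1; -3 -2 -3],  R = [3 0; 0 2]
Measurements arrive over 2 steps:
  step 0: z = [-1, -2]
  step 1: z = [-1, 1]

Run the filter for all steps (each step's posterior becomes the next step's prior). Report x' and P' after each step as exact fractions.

step 0: x̄ = F·x = [-5, -1, 0]
step 0: P̄ = F·P·Fᵀ + Q = [67 -20 56; -20 15 -20; 56 -20 58]
step 0: y = z − H·x̄ = [-8, -19]
step 0: S = H·P̄·Hᵀ + R = [1048 1230; 1230 1715]
step 0: K = P̄·Hᵀ·S⁻¹ = [-1204/14221 -9323/71105; 13875/56884 -3483/28442; -2299/28442 -8399/71105]
step 0: x' = x̄ + K·y = [-130228/71105, -17765/28442, 205561/71105]
step 0: P' = (I − K·H)·P̄ = [191768/71105 9814/14221 -218266/71105; 9814/14221 23325/56884 -25081/28442; -218266/71105 -25081/28442 265667/71105]
step 1: x̄ = F·x = [-68387/71105, -280894/71105, 267402/71105]
step 1: P̄ = F·P·Fᵀ + Q = [586548/71105 260826/71105 -112548/71105; 260826/71105 594687/71105 -297006/71105; -112548/71105 -297006/71105 580058/71105]
step 1: y = z − H·x̄ = [180441/14221, 106362/71105]
step 1: S = H·P̄·Hᵀ + R = [1338736/14221 290664/14221; 290664/14221 10560388/71105]
step 1: K = P̄·Hᵀ·S⁻¹ = [-196503/120553616 -11080497/60276808; 63423195/241107232 -16702563/120553616; -2633209/15069202 -791337/15069202]
step 1: x' = x̄ + K·y = [-151588127/120553616, -197706029/241107232, 22075413/15069202]
step 1: P' = (I − K·H)·P̄ = [193956687/60276808 109663053/120553616 -27890505/7534601; 109663053/120553616 117781575/241107232 -17223567/15069202; -27890505/7534601 -17223567/15069202 33895473/7534601]

step 0: x' = [-130228/71105, -17765/28442, 205561/71105], P' = [191768/71105 9814/14221 -218266/71105; 9814/14221 23325/56884 -25081/28442; -218266/71105 -25081/28442 265667/71105]
step 1: x' = [-151588127/120553616, -197706029/241107232, 22075413/15069202], P' = [193956687/60276808 109663053/120553616 -27890505/7534601; 109663053/120553616 117781575/241107232 -17223567/15069202; -27890505/7534601 -17223567/15069202 33895473/7534601]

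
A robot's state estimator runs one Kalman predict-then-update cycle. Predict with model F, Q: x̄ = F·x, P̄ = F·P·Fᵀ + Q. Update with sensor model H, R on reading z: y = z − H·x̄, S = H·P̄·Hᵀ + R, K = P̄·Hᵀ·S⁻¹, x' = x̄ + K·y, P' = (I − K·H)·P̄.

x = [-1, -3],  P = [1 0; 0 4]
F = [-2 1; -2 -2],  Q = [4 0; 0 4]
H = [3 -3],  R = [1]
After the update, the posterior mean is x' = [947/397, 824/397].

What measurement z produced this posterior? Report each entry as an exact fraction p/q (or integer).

z = [1]

x̄ = F·x = [-1, 8]
P̄ = F·P·Fᵀ + Q = [12 -4; -4 24]
S = H·P̄·Hᵀ + R = [397]
K = P̄·Hᵀ·S⁻¹ = [48/397; -84/397]
x' − x̄ = [1344/397, -2352/397] = K·y
y = (KᵀK)⁻¹·Kᵀ·(x' − x̄) = [28]
z = y + H·x̄ = [28] + [-27] = [1]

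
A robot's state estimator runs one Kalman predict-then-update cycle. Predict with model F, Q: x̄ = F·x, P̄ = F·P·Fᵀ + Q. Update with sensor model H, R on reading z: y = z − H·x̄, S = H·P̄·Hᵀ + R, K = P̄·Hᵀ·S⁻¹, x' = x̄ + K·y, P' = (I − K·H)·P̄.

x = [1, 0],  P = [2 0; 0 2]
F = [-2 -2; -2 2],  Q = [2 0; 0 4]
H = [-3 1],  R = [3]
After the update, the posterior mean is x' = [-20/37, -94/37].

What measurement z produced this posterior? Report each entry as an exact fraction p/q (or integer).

x̄ = F·x = [-2, -2]
P̄ = F·P·Fᵀ + Q = [18 0; 0 20]
S = H·P̄·Hᵀ + R = [185]
K = P̄·Hᵀ·S⁻¹ = [-54/185; 4/37]
x' − x̄ = [54/37, -20/37] = K·y
y = (KᵀK)⁻¹·Kᵀ·(x' − x̄) = [-5]
z = y + H·x̄ = [-5] + [4] = [-1]

z = [-1]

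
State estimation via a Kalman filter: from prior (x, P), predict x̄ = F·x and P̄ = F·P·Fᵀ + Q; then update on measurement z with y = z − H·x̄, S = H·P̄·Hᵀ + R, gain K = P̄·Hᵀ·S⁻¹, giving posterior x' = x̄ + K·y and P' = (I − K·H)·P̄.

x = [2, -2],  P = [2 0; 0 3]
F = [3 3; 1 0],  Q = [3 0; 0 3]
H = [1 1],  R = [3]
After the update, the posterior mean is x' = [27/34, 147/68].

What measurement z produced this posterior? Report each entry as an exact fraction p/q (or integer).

x̄ = F·x = [0, 2]
P̄ = F·P·Fᵀ + Q = [48 6; 6 5]
S = H·P̄·Hᵀ + R = [68]
K = P̄·Hᵀ·S⁻¹ = [27/34; 11/68]
x' − x̄ = [27/34, 11/68] = K·y
y = (KᵀK)⁻¹·Kᵀ·(x' − x̄) = [1]
z = y + H·x̄ = [1] + [2] = [3]

z = [3]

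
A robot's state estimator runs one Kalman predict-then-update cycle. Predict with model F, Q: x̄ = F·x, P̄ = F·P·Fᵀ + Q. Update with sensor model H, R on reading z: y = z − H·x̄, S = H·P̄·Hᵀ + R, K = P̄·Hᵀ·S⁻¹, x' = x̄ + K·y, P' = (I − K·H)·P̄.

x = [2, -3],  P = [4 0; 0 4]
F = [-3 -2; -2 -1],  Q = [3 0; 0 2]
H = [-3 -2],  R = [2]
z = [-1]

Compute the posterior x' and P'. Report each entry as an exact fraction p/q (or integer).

x̄ = F·x = [0, -1]
P̄ = F·P·Fᵀ + Q = [55 32; 32 22]
y = z − H·x̄ = [-3]
S = H·P̄·Hᵀ + R = [969]
K = P̄·Hᵀ·S⁻¹ = [-229/969; -140/969]
x' = x̄ + K·y = [229/323, -183/323]
P' = (I − K·H)·P̄ = [854/969 -1052/969; -1052/969 1718/969]

x' = [229/323, -183/323]
P' = [854/969 -1052/969; -1052/969 1718/969]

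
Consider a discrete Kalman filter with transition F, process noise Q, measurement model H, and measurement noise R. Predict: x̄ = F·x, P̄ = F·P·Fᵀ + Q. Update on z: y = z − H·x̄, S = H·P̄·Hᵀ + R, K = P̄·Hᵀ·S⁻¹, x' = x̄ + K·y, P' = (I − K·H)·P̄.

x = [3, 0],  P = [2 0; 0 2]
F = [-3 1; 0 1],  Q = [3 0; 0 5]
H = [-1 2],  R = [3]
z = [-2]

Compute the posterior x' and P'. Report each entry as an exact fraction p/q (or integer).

x̄ = F·x = [-9, 0]
P̄ = F·P·Fᵀ + Q = [23 2; 2 7]
y = z − H·x̄ = [-11]
S = H·P̄·Hᵀ + R = [46]
K = P̄·Hᵀ·S⁻¹ = [-19/46; 6/23]
x' = x̄ + K·y = [-205/46, -66/23]
P' = (I − K·H)·P̄ = [697/46 160/23; 160/23 89/23]

x' = [-205/46, -66/23]
P' = [697/46 160/23; 160/23 89/23]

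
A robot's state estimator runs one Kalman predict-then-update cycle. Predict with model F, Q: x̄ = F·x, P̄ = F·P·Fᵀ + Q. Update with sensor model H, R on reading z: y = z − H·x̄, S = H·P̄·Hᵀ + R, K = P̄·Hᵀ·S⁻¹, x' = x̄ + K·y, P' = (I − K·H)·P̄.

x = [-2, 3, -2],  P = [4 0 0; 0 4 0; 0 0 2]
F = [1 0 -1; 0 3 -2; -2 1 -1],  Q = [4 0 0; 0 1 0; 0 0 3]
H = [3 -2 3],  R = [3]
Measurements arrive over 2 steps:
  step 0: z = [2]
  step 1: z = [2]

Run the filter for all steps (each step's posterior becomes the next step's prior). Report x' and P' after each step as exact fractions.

step 0: x' = [2/75, 64/5, 55/6], P' = [742/75 24/5 -20/3; 24/5 39 21; -20/3 21 125/6]
step 1: x' = [-586235/127766, -274576/63883, 296489/127766], P' = [5488617/127766 2153424/63883 -2607497/127766; 2153424/63883 2373267/63883 -597711/63883; -2607497/127766 -597711/63883 1807813/127766]

step 0: x̄ = F·x = [0, 13, 9]
step 0: P̄ = F·P·Fᵀ + Q = [10 4 -6; 4 45 16; -6 16 25]
step 0: y = z − H·x̄ = [1]
step 0: S = H·P̄·Hᵀ + R = [150]
step 0: K = P̄·Hᵀ·S⁻¹ = [2/75; -1/5; 1/6]
step 0: x' = x̄ + K·y = [2/75, 64/5, 55/6]
step 0: P' = (I − K·H)·P̄ = [742/75 24/5 -20/3; 24/5 39 21; -20/3 21 125/6]
step 1: x̄ = F·x = [-457/50, 301/15, 179/50]
step 1: P̄ = F·P·Fᵀ + Q = [2403/50 32/5 -1091/50; 32/5 550/3 -9/5; -1091/50 -9/5 727/50]
step 1: y = z − H·x̄ = [4411/75]
step 1: S = H·P̄·Hᵀ + R = [63883/75]
step 1: K = P̄·Hᵀ·S⁻¹ = [4944/63883; -26465/63883; -1368/63883]
step 1: x' = x̄ + K·y = [-586235/127766, -274576/63883, 296489/127766]
step 1: P' = (I − K·H)·P̄ = [5488617/127766 2153424/63883 -2607497/127766; 2153424/63883 2373267/63883 -597711/63883; -2607497/127766 -597711/63883 1807813/127766]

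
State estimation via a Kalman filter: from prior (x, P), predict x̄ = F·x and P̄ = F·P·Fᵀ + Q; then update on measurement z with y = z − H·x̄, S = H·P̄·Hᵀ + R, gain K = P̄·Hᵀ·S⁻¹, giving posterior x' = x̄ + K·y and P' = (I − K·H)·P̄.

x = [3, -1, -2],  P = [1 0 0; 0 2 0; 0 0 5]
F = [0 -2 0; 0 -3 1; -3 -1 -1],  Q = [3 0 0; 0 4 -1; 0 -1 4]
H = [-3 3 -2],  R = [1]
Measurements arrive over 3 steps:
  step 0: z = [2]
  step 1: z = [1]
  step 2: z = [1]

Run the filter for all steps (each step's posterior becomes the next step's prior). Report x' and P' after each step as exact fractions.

step 0: x̄ = F·x = [2, 1, -6]
step 0: P̄ = F·P·Fᵀ + Q = [11 12 4; 12 27 0; 4 0 20]
step 0: y = z − H·x̄ = [-7]
step 0: S = H·P̄·Hᵀ + R = [255]
step 0: K = P̄·Hᵀ·S⁻¹ = [-1/51; 3/17; -52/255]
step 0: x' = x̄ + K·y = [109/51, -4/17, -1166/255]
step 0: P' = (I − K·H)·P̄ = [556/51 219/17 152/51; 219/17 324/17 156/17; 152/51 156/17 2396/255]
step 1: x̄ = F·x = [8/17, -58/15, -409/255]
step 1: P̄ = F·P·Fᵀ + Q = [1347/17 96 2274/17; 96 1948/15 2582/15; 2274/17 2582/15 62246/255]
step 1: y = z − H·x̄ = [551/51]
step 1: S = H·P̄·Hᵀ + R = [34216/51]
step 1: K = P̄·Hᵀ·S⁻¹ = [-11079/34216; -17/47; -4757/8554]
step 1: x' = x̄ + K·y = [-103595/34216, -1827/235, -325571/42770]
step 1: P' = (I − K·H)·P̄ = [304365/34216 819/47 110835/8554; 819/47 9892/235 8738/235; 110835/8554 8738/235 783052/21385]
step 2: x̄ = F·x = [3654/235, 671971/42770, 837253/34216]
step 2: P̄ = F·P·Fᵀ + Q = [40273/235 41876/235 12366/47; 41876/235 4199192/21385 2403575/8554; 12366/47 2403575/8554 14351245/34216]
step 2: y = z − H·x̄ = [4230147/85540]
step 2: S = H·P̄·Hᵀ + R = [66988069/42770]
step 2: K = P̄·Hᵀ·S⁻¹ = [-21630882/66988069; -21704894/66988069; -67167335/133976138]
step 2: x' = x̄ + K·y = [-56205927/133976138, -20888623/66988069, -21614987/66988069]
step 2: P' = (I − K·H)·P̄ = [540249133/66988069 959761790/66988069 1280168853/133976138; 959761790/66988069 2139095238/66988069 1779852619/66988069; 1280168853/133976138 1779852619/66988069 3452888245/133976138]

step 0: x' = [109/51, -4/17, -1166/255], P' = [556/51 219/17 152/51; 219/17 324/17 156/17; 152/51 156/17 2396/255]
step 1: x' = [-103595/34216, -1827/235, -325571/42770], P' = [304365/34216 819/47 110835/8554; 819/47 9892/235 8738/235; 110835/8554 8738/235 783052/21385]
step 2: x' = [-56205927/133976138, -20888623/66988069, -21614987/66988069], P' = [540249133/66988069 959761790/66988069 1280168853/133976138; 959761790/66988069 2139095238/66988069 1779852619/66988069; 1280168853/133976138 1779852619/66988069 3452888245/133976138]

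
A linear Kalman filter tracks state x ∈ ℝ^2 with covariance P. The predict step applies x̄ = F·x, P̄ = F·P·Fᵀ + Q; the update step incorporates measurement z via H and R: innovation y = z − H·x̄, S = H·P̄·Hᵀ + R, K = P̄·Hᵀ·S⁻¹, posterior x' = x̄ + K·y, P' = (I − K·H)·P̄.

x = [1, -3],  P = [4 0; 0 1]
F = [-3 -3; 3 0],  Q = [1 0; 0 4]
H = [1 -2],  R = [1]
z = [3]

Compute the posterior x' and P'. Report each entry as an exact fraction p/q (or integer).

x̄ = F·x = [6, 3]
P̄ = F·P·Fᵀ + Q = [46 -36; -36 40]
y = z − H·x̄ = [3]
S = H·P̄·Hᵀ + R = [351]
K = P̄·Hᵀ·S⁻¹ = [118/351; -116/351]
x' = x̄ + K·y = [820/117, 235/117]
P' = (I − K·H)·P̄ = [2222/351 1052/351; 1052/351 584/351]

x' = [820/117, 235/117]
P' = [2222/351 1052/351; 1052/351 584/351]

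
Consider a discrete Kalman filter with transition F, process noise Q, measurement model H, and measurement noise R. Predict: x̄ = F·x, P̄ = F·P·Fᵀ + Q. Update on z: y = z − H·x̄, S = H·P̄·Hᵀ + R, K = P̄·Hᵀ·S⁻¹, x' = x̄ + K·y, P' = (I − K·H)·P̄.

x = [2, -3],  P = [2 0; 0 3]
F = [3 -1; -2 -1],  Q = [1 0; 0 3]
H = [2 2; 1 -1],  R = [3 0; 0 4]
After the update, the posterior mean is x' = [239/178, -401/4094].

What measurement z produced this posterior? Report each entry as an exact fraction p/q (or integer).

x̄ = F·x = [9, -1]
P̄ = F·P·Fᵀ + Q = [22 -9; -9 14]
S = H·P̄·Hᵀ + R = [75 16; 16 58]
K = P̄·Hᵀ·S⁻¹ = [22/89 83/178; 474/2047 -1885/4094]
x' − x̄ = [-1363/178, 3693/4094] = K·y
y = (KᵀK)⁻¹·Kᵀ·(x' − x̄) = [-14, -9]
z = y + H·x̄ = [-14, -9] + [16, 10] = [2, 1]

z = [2, 1]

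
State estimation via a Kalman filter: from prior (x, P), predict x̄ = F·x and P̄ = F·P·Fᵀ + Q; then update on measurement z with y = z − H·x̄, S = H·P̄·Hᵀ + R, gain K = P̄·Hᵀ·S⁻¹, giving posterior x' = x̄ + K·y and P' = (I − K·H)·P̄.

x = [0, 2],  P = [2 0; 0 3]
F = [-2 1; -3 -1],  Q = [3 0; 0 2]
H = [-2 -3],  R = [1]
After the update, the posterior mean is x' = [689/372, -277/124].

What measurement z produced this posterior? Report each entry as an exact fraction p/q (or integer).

x̄ = F·x = [2, -2]
P̄ = F·P·Fᵀ + Q = [14 9; 9 23]
S = H·P̄·Hᵀ + R = [372]
K = P̄·Hᵀ·S⁻¹ = [-55/372; -29/124]
x' − x̄ = [-55/372, -29/124] = K·y
y = (KᵀK)⁻¹·Kᵀ·(x' − x̄) = [1]
z = y + H·x̄ = [1] + [2] = [3]

z = [3]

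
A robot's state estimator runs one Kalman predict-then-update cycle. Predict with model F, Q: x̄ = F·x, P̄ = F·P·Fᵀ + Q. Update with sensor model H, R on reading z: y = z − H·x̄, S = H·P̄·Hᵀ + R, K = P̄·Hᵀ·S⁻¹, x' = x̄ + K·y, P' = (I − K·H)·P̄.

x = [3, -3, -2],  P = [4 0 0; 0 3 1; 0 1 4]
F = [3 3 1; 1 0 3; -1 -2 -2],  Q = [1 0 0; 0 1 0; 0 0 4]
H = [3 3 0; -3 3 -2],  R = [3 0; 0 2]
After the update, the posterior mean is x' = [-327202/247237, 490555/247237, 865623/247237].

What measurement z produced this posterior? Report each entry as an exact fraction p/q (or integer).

x̄ = F·x = [-2, -3, 7]
P̄ = F·P·Fᵀ + Q = [74 33 -46; 33 41 -34; -46 -34 44]
S = H·P̄·Hᵀ + R = [1632 183; 183 475]
K = P̄·Hᵀ·S⁻¹ = [52716/247237 -36445/247237; 29538/247237 36506/247237; -34828/247237 -13648/247237]
x' − x̄ = [167272/247237, 1232266/247237, -865036/247237] = K·y
y = (KᵀK)⁻¹·Kᵀ·(x' − x̄) = [17, 20]
z = y + H·x̄ = [17, 20] + [-15, -17] = [2, 3]

z = [2, 3]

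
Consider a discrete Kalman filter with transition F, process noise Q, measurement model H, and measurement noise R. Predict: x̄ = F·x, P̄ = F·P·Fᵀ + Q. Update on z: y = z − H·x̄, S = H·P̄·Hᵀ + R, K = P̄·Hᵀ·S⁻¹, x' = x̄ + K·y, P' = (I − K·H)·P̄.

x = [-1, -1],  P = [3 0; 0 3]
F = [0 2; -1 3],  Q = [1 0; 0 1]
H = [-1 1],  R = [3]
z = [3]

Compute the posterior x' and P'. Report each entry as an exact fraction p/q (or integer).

x' = [-7/11, 17/11]
P' = [118/11 133/11; 133/11 172/11]

x̄ = F·x = [-2, -2]
P̄ = F·P·Fᵀ + Q = [13 18; 18 31]
y = z − H·x̄ = [3]
S = H·P̄·Hᵀ + R = [11]
K = P̄·Hᵀ·S⁻¹ = [5/11; 13/11]
x' = x̄ + K·y = [-7/11, 17/11]
P' = (I − K·H)·P̄ = [118/11 133/11; 133/11 172/11]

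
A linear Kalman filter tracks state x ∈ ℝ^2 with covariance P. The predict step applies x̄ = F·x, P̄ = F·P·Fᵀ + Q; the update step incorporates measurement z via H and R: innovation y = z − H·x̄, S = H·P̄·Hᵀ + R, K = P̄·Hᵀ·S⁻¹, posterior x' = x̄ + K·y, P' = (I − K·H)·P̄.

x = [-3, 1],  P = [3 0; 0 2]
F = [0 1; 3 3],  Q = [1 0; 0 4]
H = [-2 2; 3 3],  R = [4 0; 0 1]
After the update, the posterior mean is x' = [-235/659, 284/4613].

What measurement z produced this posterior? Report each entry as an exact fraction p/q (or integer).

x̄ = F·x = [1, -6]
P̄ = F·P·Fᵀ + Q = [3 6; 6 49]
S = H·P̄·Hᵀ + R = [164 276; 276 577]
K = P̄·Hᵀ·S⁻¹ = [-285/1318 99/659; 2041/9226 831/4613]
x' − x̄ = [-894/659, 27962/4613] = K·y
y = (KᵀK)⁻¹·Kᵀ·(x' − x̄) = [16, 14]
z = y + H·x̄ = [16, 14] + [-14, -15] = [2, -1]

z = [2, -1]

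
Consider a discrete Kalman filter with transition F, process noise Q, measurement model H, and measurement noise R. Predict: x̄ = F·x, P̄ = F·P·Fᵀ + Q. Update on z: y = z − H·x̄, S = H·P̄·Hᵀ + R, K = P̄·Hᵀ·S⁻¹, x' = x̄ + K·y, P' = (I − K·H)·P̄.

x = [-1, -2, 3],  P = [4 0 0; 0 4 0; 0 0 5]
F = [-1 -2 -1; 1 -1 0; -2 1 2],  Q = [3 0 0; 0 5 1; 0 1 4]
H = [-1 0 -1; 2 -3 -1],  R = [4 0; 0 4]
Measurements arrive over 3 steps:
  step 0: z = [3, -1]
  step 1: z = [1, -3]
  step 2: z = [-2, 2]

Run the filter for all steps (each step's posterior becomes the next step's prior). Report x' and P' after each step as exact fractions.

step 0: x' = [1862/3613, 5858/3613, -9601/3613], P' = [39712/3613 37480/3613 -36496/3613; 37480/3613 115000/10839 -116284/10839; -36496/3613 -116284/10839 139948/10839]
step 1: x' = [-284170323/363915464, 177397069/363915464, -11398955/33083224], P' = [1124995631/363915464 873376527/363915464 -54779985/33083224; 873376527/363915464 939262127/363915464 -75591569/33083224; -54779985/33083224 -75591569/33083224 137581285/33083224]
step 2: x' = [225818361421/1120869138792, -292335120413/258662108952, 5937461522269/3362607416376], P' = [1161787087041/373623046264 208952513711/86220702984 -1907381940127/1120869138792; 208952513711/86220702984 51613624481/19897085304 -591062601745/258662108952; -1907381940127/1120869138792 -591062601745/258662108952 13692256732001/3362607416376]

step 0: x̄ = F·x = [2, 1, 6]
step 0: P̄ = F·P·Fᵀ + Q = [28 4 -10; 4 13 -11; -10 -11 44]
step 0: y = z − H·x̄ = [11, 4]
step 0: S = H·P̄·Hᵀ + R = [56 -23; -23 203]
step 0: K = P̄·Hᵀ·S⁻¹ = [-804/3613 870/3613; 961/10839 -959/10839; -7615/10839 -2518/10839]
step 0: x' = x̄ + K·y = [1862/3613, 5858/3613, -9601/3613]
step 0: P' = (I − K·H)·P̄ = [39712/3613 37480/3613 -36496/3613; 37480/3613 115000/10839 -116284/10839; -36496/3613 -116284/10839 139948/10839]
step 1: x̄ = F·x = [-3977/3613, -3996/3613, -17068/3613]
step 1: P̄ = F·P·Fᵀ + Q = [517249/10839 -8372/10839 647116/10839; -8372/10839 63451/10839 8479/10839; 647116/10839 8479/10839 1155700/10839]
step 1: y = z − H·x̄ = [-17432/3613, -31941/3613]
step 1: S = H·P̄·Hᵀ + R = [3010537/10839 -525593/10839; -525593/10839 1401985/10839]
step 1: K = P̄·Hᵀ·S⁻¹ = [-130603949/363915464 58110379/363915464; -10467317/363915464 -59881517/363915464; -20700325/33083224 -5091637/33083224]
step 1: x' = x̄ + K·y = [-284170323/363915464, 177397069/363915464, -11398955/33083224]
step 1: P' = (I − K·H)·P̄ = [1124995631/363915464 873376527/363915464 -54779985/33083224; 873376527/363915464 939262127/363915464 -75591569/33083224; -54779985/33083224 -75591569/33083224 137581285/33083224]
step 2: x̄ = F·x = [27382345/181957732, -5245084/4135403, 494960705/363915464]
step 2: P̄ = F·P·Fᵀ + Q = [1612375517/90978866 -3963356/4135403 2061172307/181957732; -3963356/4135403 24285023/4135403 2870983/4135403; 2061172307/181957732 2870983/4135403 10949586583/363915464]
step 2: y = z − H·x̄ = [-178105533/363915464, -271439923/363915464]
step 2: S = H·P̄·Hᵀ + R = [27099439735/363915464 -6360148639/363915464; -6360148639/363915464 46648799431/363915464]
step 2: K = P̄·Hᵀ·S⁻¹ = [-30345756173/86220702984 182239106911/1120869138792; -688364219/19897085304 -42038417687/258662108952; -153271363685/258662108952 -521276726177/3362607416376]
step 2: x' = x̄ + K·y = [225818361421/1120869138792, -292335120413/258662108952, 5937461522269/3362607416376]
step 2: P' = (I − K·H)·P̄ = [1161787087041/373623046264 208952513711/86220702984 -1907381940127/1120869138792; 208952513711/86220702984 51613624481/19897085304 -591062601745/258662108952; -1907381940127/1120869138792 -591062601745/258662108952 13692256732001/3362607416376]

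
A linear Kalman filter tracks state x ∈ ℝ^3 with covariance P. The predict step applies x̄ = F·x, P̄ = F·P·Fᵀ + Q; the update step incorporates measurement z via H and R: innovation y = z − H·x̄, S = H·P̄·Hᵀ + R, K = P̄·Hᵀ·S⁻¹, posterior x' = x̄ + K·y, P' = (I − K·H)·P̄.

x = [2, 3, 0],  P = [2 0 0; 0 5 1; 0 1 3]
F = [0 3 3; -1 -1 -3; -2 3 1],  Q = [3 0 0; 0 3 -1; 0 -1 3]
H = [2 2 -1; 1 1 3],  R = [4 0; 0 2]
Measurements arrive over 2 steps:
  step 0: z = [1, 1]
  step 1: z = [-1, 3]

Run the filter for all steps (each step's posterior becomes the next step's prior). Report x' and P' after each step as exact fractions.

step 0: x' = [40965/10843, -34133/10843, 1485/10843], P' = [269412/10843 -267746/10843 1508/10843; -267746/10843 821074/32529 -9004/32529; 1508/10843 -9004/32529 7660/32529]
step 1: x' = [430146330/325090979, -411359610/325090979, 316693871/325090979], P' = [31880351550/9427638391 -28699967292/9427638391 -76225908/9427638391; -28699967292/9427638391 32072475664/9427638391 -1193813580/9427638391; -76225908/9427638391 -1193813580/9427638391 2212742228/9427638391]

step 0: x̄ = F·x = [9, -5, 5]
step 0: P̄ = F·P·Fᵀ + Q = [93 -54 66; -54 43 -31; 66 -31 65]
step 0: y = z − H·x̄ = [-2, -18]
step 0: S = H·P̄·Hᵀ + R = [41 36; 36 825]
step 0: K = P̄·Hᵀ·S⁻¹ = [456/10843 3095/10843; 3723/10843 -4588/32529; -1385/10843 9250/32529]
step 0: x' = x̄ + K·y = [40965/10843, -34133/10843, 1485/10843]
step 0: P' = (I − K·H)·P̄ = [269412/10843 -267746/10843 1508/10843; -267746/10843 821074/32529 -9004/32529; 1508/10843 -9004/32529 7660/32529]
step 1: x̄ = F·x = [-13992/1549, -11287/10843, -182844/10843]
step 1: P̄ = F·P·Fᵀ + Q = [352101/1549 -1332/1549 576042/1549; -1332/1549 162481/32529 13639/32529; 576042/1549 13639/32529 20294593/32529]
step 1: y = z − H·x̄ = [24775/10843, 690292/10843]
step 1: S = H·P̄·Hᵀ + R = [1985257/32529 14670142/32529; 14670142/32529 262880179/32529]
step 1: K = P̄·Hᵀ·S⁻¹ = [1609248606/9427638391 1475853267/9427638391; 1984707581/9427638391 -104466184/9427638391; -1188205301/9427638391 2684093598/9427638391]
step 1: x' = x̄ + K·y = [430146330/325090979, -411359610/325090979, 316693871/325090979]
step 1: P' = (I − K·H)·P̄ = [31880351550/9427638391 -28699967292/9427638391 -76225908/9427638391; -28699967292/9427638391 32072475664/9427638391 -1193813580/9427638391; -76225908/9427638391 -1193813580/9427638391 2212742228/9427638391]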